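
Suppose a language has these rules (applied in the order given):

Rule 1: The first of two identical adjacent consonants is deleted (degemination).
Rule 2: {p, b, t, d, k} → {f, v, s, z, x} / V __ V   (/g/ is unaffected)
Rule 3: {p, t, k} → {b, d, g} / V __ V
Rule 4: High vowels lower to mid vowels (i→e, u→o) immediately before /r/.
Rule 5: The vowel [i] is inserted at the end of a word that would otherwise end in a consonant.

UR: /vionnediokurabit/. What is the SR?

Rule 1 (degemination): /nn/ is a geminate; the first /n/ deletes. /vionnediokurabit/ → vionediokurabit.
Rule 2 (intervocalic spirantization): /d/ is a stop between vowels /e/ and /i/, so it spirantizes to the fricative [z]. /k/ is a stop between vowels /o/ and /u/, so it spirantizes to the fricative [x]. /b/ is a stop between vowels /a/ and /i/, so it spirantizes to the fricative [v]. /vionediokurabit/ → vionezioxuravit.
Rule 3 (intervocalic voicing): no segment meets the environment; /vionezioxuravit/ is unchanged.
Rule 4 (pre-rhotic lowering): /u/ is a high vowel immediately before /r/, so it lowers to [o]. /vionezioxuravit/ → vionezioxoravit.
Rule 5 (final i-epenthesis): the form ends in the consonant /t/, so [i] is inserted word-finally. /vionezioxoravit/ → vionezioxoraviti.

vionezioxoraviti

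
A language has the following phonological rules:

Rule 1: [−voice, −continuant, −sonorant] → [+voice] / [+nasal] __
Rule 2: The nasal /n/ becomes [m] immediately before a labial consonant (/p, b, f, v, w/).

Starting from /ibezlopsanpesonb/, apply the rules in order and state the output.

Rule 1 (post-nasal voicing): /p/ is a voiceless stop immediately after the nasal /n/, so it voices to [b]. /ibezlopsanpesonb/ → ibezlopsanbesonb.
Rule 2 (nasal place assimilation): /n/ precedes the labial consonant /b/, so it assimilates in place to [m]. /n/ precedes the labial consonant /b/, so it assimilates in place to [m]. /ibezlopsanbesonb/ → ibezlopsambesomb.

ibezlopsambesomb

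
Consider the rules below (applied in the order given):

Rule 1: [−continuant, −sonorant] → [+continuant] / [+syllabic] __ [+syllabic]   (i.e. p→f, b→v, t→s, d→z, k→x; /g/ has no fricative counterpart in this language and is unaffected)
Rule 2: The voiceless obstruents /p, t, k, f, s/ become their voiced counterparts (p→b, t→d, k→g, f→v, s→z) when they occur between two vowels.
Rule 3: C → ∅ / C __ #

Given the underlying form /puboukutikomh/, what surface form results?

Rule 1 (intervocalic spirantization): /b/ is a stop between vowels /u/ and /o/, so it spirantizes to the fricative [v]. /k/ is a stop between vowels /u/ and /u/, so it spirantizes to the fricative [x]. /t/ is a stop between vowels /u/ and /i/, so it spirantizes to the fricative [s]. /k/ is a stop between vowels /i/ and /o/, so it spirantizes to the fricative [x]. /puboukutikomh/ → puvouxusixomh.
Rule 2 (intervocalic voicing): /s/ is a voiceless obstruent between vowels /u/ and /i/, so it voices to [z]. /puvouxusixomh/ → puvouxuzixomh.
Rule 3 (final cluster simplification): /h/ is the second consonant of a word-final cluster /mh/, so it deletes. /puvouxuzixomh/ → puvouxuzixom.

puvouxuzixom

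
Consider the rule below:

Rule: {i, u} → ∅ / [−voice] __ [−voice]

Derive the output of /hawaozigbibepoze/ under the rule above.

hawaozigbibepoze

No segment of /hawaozigbibepoze/ meets the structural description of the rule, so the form surfaces unchanged.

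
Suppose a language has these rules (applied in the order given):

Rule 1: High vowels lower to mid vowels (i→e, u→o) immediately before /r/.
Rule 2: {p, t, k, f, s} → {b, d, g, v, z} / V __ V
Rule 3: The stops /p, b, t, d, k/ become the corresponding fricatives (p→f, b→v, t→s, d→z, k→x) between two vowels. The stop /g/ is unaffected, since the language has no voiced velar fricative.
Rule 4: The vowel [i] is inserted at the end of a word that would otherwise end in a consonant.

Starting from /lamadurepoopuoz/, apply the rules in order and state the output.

Rule 1 (pre-rhotic lowering): /u/ is a high vowel immediately before /r/, so it lowers to [o]. /lamadurepoopuoz/ → lamadorepoopuoz.
Rule 2 (intervocalic voicing): /p/ is a voiceless obstruent between vowels /e/ and /o/, so it voices to [b]. /p/ is a voiceless obstruent between vowels /o/ and /u/, so it voices to [b]. /lamadorepoopuoz/ → lamadoreboobuoz.
Rule 3 (intervocalic spirantization): /d/ is a stop between vowels /a/ and /o/, so it spirantizes to the fricative [z]. /b/ is a stop between vowels /e/ and /o/, so it spirantizes to the fricative [v]. /b/ is a stop between vowels /o/ and /u/, so it spirantizes to the fricative [v]. /lamadoreboobuoz/ → lamazorevoovuoz.
Rule 4 (final i-epenthesis): the form ends in the consonant /z/, so [i] is inserted word-finally. /lamazorevoovuoz/ → lamazorevoovuozi.

lamazorevoovuozi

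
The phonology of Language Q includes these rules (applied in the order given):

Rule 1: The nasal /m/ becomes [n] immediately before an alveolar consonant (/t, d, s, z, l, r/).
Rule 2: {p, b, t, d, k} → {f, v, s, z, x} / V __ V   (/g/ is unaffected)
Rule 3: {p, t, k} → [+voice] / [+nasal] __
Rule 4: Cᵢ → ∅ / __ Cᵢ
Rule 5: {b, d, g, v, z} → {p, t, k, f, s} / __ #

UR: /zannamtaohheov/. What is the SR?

Rule 1 (nasal place assimilation): /m/ precedes the alveolar consonant /t/, so it assimilates in place to [n]. /zannamtaohheov/ → zannantaohheov.
Rule 2 (intervocalic spirantization): no segment meets the environment; /zannantaohheov/ is unchanged.
Rule 3 (post-nasal voicing): /t/ is a voiceless stop immediately after the nasal /n/, so it voices to [d]. /zannantaohheov/ → zannandaohheov.
Rule 4 (degemination): /nn/ is a geminate; the first /n/ deletes. /hh/ is a geminate; the first /h/ deletes. /zannandaohheov/ → zanandaoheov.
Rule 5 (final devoicing): /v/ is a voiced obstruent in word-final position, so it devoices to [f]. /zanandaoheov/ → zanandaoheof.

zanandaoheof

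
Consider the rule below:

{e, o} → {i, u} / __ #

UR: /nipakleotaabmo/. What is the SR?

/o/ is a mid vowel in word-final position, so it raises to [u].
Surface form: [nipakleotaabmu].

nipakleotaabmu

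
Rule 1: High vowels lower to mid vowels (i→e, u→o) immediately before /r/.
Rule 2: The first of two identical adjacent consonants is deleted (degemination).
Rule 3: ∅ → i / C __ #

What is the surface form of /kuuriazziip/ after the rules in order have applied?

kuoriaziipi

Rule 1 (pre-rhotic lowering): /u/ is a high vowel immediately before /r/, so it lowers to [o]. /kuuriazziip/ → kuoriazziip.
Rule 2 (degemination): /zz/ is a geminate; the first /z/ deletes. /kuoriazziip/ → kuoriaziip.
Rule 3 (final i-epenthesis): the form ends in the consonant /p/, so [i] is inserted word-finally. /kuoriaziip/ → kuoriaziipi.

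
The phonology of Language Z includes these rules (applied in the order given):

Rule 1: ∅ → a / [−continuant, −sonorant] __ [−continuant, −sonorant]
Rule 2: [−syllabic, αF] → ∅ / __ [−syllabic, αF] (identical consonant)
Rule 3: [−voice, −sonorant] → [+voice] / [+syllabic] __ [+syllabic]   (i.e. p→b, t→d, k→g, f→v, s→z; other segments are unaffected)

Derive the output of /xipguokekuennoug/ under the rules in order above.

Rule 1 (stop-cluster a-epenthesis): /p/ and /g/ form a stop–stop cluster, so [a] is inserted between them. /xipguokekuennoug/ → xipaguokekuennoug.
Rule 2 (degemination): /nn/ is a geminate; the first /n/ deletes. /xipaguokekuennoug/ → xipaguokekuenoug.
Rule 3 (intervocalic voicing): /p/ is a voiceless obstruent between vowels /i/ and /a/, so it voices to [b]. /k/ is a voiceless obstruent between vowels /o/ and /e/, so it voices to [g]. /k/ is a voiceless obstruent between vowels /e/ and /u/, so it voices to [g]. /xipaguokekuenoug/ → xibaguogeguenoug.

xibaguogeguenoug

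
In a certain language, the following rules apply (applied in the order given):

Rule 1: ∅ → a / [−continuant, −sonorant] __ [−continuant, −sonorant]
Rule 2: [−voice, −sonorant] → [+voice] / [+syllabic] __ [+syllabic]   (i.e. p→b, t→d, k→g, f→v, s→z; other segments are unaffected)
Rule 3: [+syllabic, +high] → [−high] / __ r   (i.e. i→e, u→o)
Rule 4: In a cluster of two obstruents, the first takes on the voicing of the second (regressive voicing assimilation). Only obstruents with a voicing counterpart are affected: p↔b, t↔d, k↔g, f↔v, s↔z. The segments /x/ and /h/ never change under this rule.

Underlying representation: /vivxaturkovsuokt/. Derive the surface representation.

Rule 1 (stop-cluster a-epenthesis): /k/ and /t/ form a stop–stop cluster, so [a] is inserted between them. /vivxaturkovsuokt/ → vivxaturkovsuokat.
Rule 2 (intervocalic voicing): /t/ is a voiceless obstruent between vowels /a/ and /u/, so it voices to [d]. /k/ is a voiceless obstruent between vowels /o/ and /a/, so it voices to [g]. /vivxaturkovsuokat/ → vivxadurkovsuogat.
Rule 3 (pre-rhotic lowering): /u/ is a high vowel immediately before /r/, so it lowers to [o]. /vivxadurkovsuogat/ → vivxadorkovsuogat.
Rule 4 (regressive voicing assimilation): /v/ precedes the voiceless obstruent /x/, so it devoices to [f] by assimilation. /v/ precedes the voiceless obstruent /s/, so it devoices to [f] by assimilation. /vivxadorkovsuogat/ → vifxadorkofsuogat.

vifxadorkofsuogat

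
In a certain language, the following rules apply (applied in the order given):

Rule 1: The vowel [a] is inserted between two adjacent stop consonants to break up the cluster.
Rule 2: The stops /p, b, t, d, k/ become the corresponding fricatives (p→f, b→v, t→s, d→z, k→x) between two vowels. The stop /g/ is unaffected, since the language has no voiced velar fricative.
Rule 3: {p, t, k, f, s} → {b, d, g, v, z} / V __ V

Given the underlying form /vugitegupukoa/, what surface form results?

Rule 1 (stop-cluster a-epenthesis): no segment meets the environment; /vugitegupukoa/ is unchanged.
Rule 2 (intervocalic spirantization): /t/ is a stop between vowels /i/ and /e/, so it spirantizes to the fricative [s]. /p/ is a stop between vowels /u/ and /u/, so it spirantizes to the fricative [f]. /k/ is a stop between vowels /u/ and /o/, so it spirantizes to the fricative [x]. /vugitegupukoa/ → vugisegufuxoa.
Rule 3 (intervocalic voicing): /s/ is a voiceless obstruent between vowels /i/ and /e/, so it voices to [z]. /f/ is a voiceless obstruent between vowels /u/ and /u/, so it voices to [v]. /vugisegufuxoa/ → vugizeguvuxoa.

vugizeguvuxoa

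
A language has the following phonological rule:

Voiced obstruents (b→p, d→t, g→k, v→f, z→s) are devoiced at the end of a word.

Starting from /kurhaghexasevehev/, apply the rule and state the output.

kurhaghexasevehef

/v/ is a voiced obstruent in word-final position, so it devoices to [f].
Surface form: [kurhaghexasevehef].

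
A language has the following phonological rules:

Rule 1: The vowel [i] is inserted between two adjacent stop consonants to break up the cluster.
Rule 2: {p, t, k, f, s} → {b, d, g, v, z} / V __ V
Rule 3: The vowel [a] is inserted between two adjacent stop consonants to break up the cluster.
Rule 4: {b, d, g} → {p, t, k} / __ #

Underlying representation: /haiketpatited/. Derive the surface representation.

Rule 1 (stop-cluster i-epenthesis): /t/ and /p/ form a stop–stop cluster, so [i] is inserted between them. /haiketpatited/ → haiketipatited.
Rule 2 (intervocalic voicing): /k/ is a voiceless obstruent between vowels /i/ and /e/, so it voices to [g]. /t/ is a voiceless obstruent between vowels /e/ and /i/, so it voices to [d]. /p/ is a voiceless obstruent between vowels /i/ and /a/, so it voices to [b]. /t/ is a voiceless obstruent between vowels /a/ and /i/, so it voices to [d]. /t/ is a voiceless obstruent between vowels /i/ and /e/, so it voices to [d]. /haiketipatited/ → haigedibadided.
Rule 3 (stop-cluster a-epenthesis): no segment meets the environment; /haigedibadided/ is unchanged.
Rule 4 (final devoicing): /d/ is a voiced stop in word-final position, so it devoices to [t]. /haigedibadided/ → haigedibadidet.

haigedibadidet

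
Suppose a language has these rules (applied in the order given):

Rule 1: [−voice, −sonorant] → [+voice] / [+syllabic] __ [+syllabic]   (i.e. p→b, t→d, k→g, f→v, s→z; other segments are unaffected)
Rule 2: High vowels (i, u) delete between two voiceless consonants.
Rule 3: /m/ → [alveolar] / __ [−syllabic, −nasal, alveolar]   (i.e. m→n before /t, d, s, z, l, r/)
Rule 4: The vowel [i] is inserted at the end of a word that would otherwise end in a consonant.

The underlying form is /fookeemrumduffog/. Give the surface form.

Rule 1 (intervocalic voicing): /k/ is a voiceless obstruent between vowels /o/ and /e/, so it voices to [g]. /fookeemrumduffog/ → foogeemrumduffog.
Rule 2 (high vowel syncope): no segment meets the environment; /foogeemrumduffog/ is unchanged.
Rule 3 (nasal place assimilation): /m/ precedes the alveolar consonant /r/, so it assimilates in place to [n]. /m/ precedes the alveolar consonant /d/, so it assimilates in place to [n]. /foogeemrumduffog/ → foogeenrunduffog.
Rule 4 (final i-epenthesis): the form ends in the consonant /g/, so [i] is inserted word-finally. /foogeenrunduffog/ → foogeenrunduffogi.

foogeenrunduffogi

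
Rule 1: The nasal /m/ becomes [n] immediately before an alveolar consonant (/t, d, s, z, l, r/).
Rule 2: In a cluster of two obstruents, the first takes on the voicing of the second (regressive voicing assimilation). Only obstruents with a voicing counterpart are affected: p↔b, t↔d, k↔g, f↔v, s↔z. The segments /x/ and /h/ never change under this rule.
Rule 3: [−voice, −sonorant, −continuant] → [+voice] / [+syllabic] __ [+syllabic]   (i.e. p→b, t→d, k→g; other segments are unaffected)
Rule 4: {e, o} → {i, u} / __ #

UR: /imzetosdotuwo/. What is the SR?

Rule 1 (nasal place assimilation): /m/ precedes the alveolar consonant /z/, so it assimilates in place to [n]. /imzetosdotuwo/ → inzetosdotuwo.
Rule 2 (regressive voicing assimilation): /s/ precedes the voiced obstruent /d/, so it voices to [z] by assimilation. /inzetosdotuwo/ → inzetozdotuwo.
Rule 3 (intervocalic voicing): /t/ is a voiceless stop between vowels /e/ and /o/, so it voices to [d]. /t/ is a voiceless stop between vowels /o/ and /u/, so it voices to [d]. /inzetozdotuwo/ → inzedozdoduwo.
Rule 4 (final vowel raising): /o/ is a mid vowel in word-final position, so it raises to [u]. /inzedozdoduwo/ → inzedozdoduwu.

inzedozdoduwu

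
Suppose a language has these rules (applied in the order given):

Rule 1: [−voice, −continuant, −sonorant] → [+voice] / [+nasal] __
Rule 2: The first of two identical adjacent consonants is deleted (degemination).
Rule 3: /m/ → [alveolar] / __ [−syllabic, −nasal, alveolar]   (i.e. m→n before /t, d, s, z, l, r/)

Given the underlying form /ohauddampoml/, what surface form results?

ohaudambonl

Rule 1 (post-nasal voicing): /p/ is a voiceless stop immediately after the nasal /m/, so it voices to [b]. /ohauddampoml/ → ohauddamboml.
Rule 2 (degemination): /dd/ is a geminate; the first /d/ deletes. /ohauddamboml/ → ohaudamboml.
Rule 3 (nasal place assimilation): /m/ precedes the alveolar consonant /l/, so it assimilates in place to [n]. /ohaudamboml/ → ohaudambonl.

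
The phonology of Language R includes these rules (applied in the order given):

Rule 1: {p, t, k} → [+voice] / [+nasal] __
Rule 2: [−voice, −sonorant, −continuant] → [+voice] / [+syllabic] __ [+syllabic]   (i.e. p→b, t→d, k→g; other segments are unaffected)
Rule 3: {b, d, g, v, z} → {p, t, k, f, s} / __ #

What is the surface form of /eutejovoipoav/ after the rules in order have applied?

Rule 1 (post-nasal voicing): no segment meets the environment; /eutejovoipoav/ is unchanged.
Rule 2 (intervocalic voicing): /t/ is a voiceless stop between vowels /u/ and /e/, so it voices to [d]. /p/ is a voiceless stop between vowels /i/ and /o/, so it voices to [b]. /eutejovoipoav/ → eudejovoiboav.
Rule 3 (final devoicing): /v/ is a voiced obstruent in word-final position, so it devoices to [f]. /eudejovoiboav/ → eudejovoiboaf.

eudejovoiboaf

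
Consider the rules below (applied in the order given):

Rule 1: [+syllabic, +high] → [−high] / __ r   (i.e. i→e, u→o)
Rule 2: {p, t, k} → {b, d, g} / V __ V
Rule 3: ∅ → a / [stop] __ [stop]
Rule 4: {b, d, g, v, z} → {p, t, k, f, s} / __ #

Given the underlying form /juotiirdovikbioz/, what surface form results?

juodierdovikabios

Rule 1 (pre-rhotic lowering): /i/ is a high vowel immediately before /r/, so it lowers to [e]. /juotiirdovikbioz/ → juotierdovikbioz.
Rule 2 (intervocalic voicing): /t/ is a voiceless stop between vowels /o/ and /i/, so it voices to [d]. /juotierdovikbioz/ → juodierdovikbioz.
Rule 3 (stop-cluster a-epenthesis): /k/ and /b/ form a stop–stop cluster, so [a] is inserted between them. /juodierdovikbioz/ → juodierdovikabioz.
Rule 4 (final devoicing): /z/ is a voiced obstruent in word-final position, so it devoices to [s]. /juodierdovikabioz/ → juodierdovikabios.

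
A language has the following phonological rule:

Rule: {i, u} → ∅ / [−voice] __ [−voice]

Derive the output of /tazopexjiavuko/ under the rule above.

No segment of /tazopexjiavuko/ meets the structural description of the rule, so the form surfaces unchanged.

tazopexjiavuko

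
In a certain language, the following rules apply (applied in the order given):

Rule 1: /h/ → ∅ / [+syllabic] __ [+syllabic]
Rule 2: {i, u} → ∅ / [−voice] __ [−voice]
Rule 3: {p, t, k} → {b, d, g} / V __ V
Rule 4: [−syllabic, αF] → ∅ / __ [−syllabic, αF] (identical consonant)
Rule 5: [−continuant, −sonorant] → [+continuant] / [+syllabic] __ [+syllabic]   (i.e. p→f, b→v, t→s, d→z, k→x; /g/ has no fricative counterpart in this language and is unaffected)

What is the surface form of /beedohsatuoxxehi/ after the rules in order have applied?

Rule 1 (intervocalic h-deletion): /h/ occurs between vowels /e/ and /i/, so it deletes. /beedohsatuoxxehi/ → beedohsatuoxxei.
Rule 2 (high vowel syncope): no segment meets the environment; /beedohsatuoxxei/ is unchanged.
Rule 3 (intervocalic voicing): /t/ is a voiceless stop between vowels /a/ and /u/, so it voices to [d]. /beedohsatuoxxei/ → beedohsaduoxxei.
Rule 4 (degemination): /xx/ is a geminate; the first /x/ deletes. /beedohsaduoxxei/ → beedohsaduoxei.
Rule 5 (intervocalic spirantization): /d/ is a stop between vowels /e/ and /o/, so it spirantizes to the fricative [z]. /d/ is a stop between vowels /a/ and /u/, so it spirantizes to the fricative [z]. /beedohsaduoxei/ → beezohsazuoxei.

beezohsazuoxei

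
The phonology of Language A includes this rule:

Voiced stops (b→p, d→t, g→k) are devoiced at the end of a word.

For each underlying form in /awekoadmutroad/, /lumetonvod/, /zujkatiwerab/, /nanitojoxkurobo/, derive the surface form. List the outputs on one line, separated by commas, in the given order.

awekoadmutroat, lumetonvot, zujkatiwerap, nanitojoxkurobo

/awekoadmutroad/: /d/ is a voiced stop in word-final position, so it devoices to [t]. → [awekoadmutroat].
/lumetonvod/: /d/ is a voiced stop in word-final position, so it devoices to [t]. → [lumetonvot].
/zujkatiwerab/: /b/ is a voiced stop in word-final position, so it devoices to [p]. → [zujkatiwerap].
/nanitojoxkurobo/: the rule's environment is not met; surfaces unchanged as [nanitojoxkurobo].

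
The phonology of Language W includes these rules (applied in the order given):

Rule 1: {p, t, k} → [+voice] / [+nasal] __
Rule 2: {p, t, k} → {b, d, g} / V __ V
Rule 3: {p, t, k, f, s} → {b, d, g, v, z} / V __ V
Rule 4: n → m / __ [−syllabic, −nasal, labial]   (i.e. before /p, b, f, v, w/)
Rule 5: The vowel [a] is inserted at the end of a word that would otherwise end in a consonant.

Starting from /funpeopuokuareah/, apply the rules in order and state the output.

Rule 1 (post-nasal voicing): /p/ is a voiceless stop immediately after the nasal /n/, so it voices to [b]. /funpeopuokuareah/ → funbeopuokuareah.
Rule 2 (intervocalic voicing): /p/ is a voiceless stop between vowels /o/ and /u/, so it voices to [b]. /k/ is a voiceless stop between vowels /o/ and /u/, so it voices to [g]. /funbeopuokuareah/ → funbeobuoguareah.
Rule 3 (intervocalic voicing): no segment meets the environment; /funbeobuoguareah/ is unchanged.
Rule 4 (nasal place assimilation): /n/ precedes the labial consonant /b/, so it assimilates in place to [m]. /funbeobuoguareah/ → fumbeobuoguareah.
Rule 5 (final a-epenthesis): the form ends in the consonant /h/, so [a] is inserted word-finally. /fumbeobuoguareah/ → fumbeobuoguareaha.

fumbeobuoguareaha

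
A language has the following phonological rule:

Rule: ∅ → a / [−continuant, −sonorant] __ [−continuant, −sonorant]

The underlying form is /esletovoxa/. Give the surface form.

No segment of /esletovoxa/ meets the structural description of the rule, so the form surfaces unchanged.

esletovoxa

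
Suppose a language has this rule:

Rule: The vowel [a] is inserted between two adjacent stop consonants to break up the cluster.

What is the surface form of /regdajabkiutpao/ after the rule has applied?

/g/ and /d/ form a stop–stop cluster, so [a] is inserted between them.
/b/ and /k/ form a stop–stop cluster, so [a] is inserted between them.
/t/ and /p/ form a stop–stop cluster, so [a] is inserted between them.
Surface form: [regadajabakiutapao].

regadajabakiutapao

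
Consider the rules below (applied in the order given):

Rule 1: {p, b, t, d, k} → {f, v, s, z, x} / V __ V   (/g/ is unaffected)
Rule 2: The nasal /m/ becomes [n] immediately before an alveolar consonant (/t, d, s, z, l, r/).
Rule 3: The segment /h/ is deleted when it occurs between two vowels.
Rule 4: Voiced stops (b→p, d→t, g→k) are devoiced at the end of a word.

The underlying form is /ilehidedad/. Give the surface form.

Rule 1 (intervocalic spirantization): /d/ is a stop between vowels /i/ and /e/, so it spirantizes to the fricative [z]. /d/ is a stop between vowels /e/ and /a/, so it spirantizes to the fricative [z]. /ilehidedad/ → ilehizezad.
Rule 2 (nasal place assimilation): no segment meets the environment; /ilehizezad/ is unchanged.
Rule 3 (intervocalic h-deletion): /h/ occurs between vowels /e/ and /i/, so it deletes. /ilehizezad/ → ileizezad.
Rule 4 (final devoicing): /d/ is a voiced stop in word-final position, so it devoices to [t]. /ileizezad/ → ileizezat.

ileizezat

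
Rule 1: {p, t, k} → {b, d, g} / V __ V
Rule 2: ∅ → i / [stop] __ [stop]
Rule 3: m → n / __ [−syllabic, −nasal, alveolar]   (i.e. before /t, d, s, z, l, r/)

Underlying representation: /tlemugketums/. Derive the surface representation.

Rule 1 (intervocalic voicing): /t/ is a voiceless stop between vowels /e/ and /u/, so it voices to [d]. /tlemugketums/ → tlemugkedums.
Rule 2 (stop-cluster i-epenthesis): /g/ and /k/ form a stop–stop cluster, so [i] is inserted between them. /tlemugkedums/ → tlemugikedums.
Rule 3 (nasal place assimilation): /m/ precedes the alveolar consonant /s/, so it assimilates in place to [n]. /tlemugikedums/ → tlemugikeduns.

tlemugikeduns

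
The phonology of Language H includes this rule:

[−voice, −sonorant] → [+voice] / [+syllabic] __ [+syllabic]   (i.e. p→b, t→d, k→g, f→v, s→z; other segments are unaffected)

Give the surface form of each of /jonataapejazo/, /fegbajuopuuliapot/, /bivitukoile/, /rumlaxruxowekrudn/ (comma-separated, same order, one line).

/jonataapejazo/: /t/ is a voiceless obstruent between vowels /a/ and /a/, so it voices to [d]. /p/ is a voiceless obstruent between vowels /a/ and /e/, so it voices to [b]. → [jonadaabejazo].
/fegbajuopuuliapot/: /p/ is a voiceless obstruent between vowels /o/ and /u/, so it voices to [b]. /p/ is a voiceless obstruent between vowels /a/ and /o/, so it voices to [b]. → [fegbajuobuuliabot].
/bivitukoile/: /t/ is a voiceless obstruent between vowels /i/ and /u/, so it voices to [d]. /k/ is a voiceless obstruent between vowels /u/ and /o/, so it voices to [g]. → [bividugoile].
/rumlaxruxowekrudn/: the rule's environment is not met; surfaces unchanged as [rumlaxruxowekrudn].

jonadaabejazo, fegbajuobuuliabot, bividugoile, rumlaxruxowekrudn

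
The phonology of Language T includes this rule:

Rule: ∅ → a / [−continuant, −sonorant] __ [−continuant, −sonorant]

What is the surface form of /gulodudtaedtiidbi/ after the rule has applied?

/d/ and /t/ form a stop–stop cluster, so [a] is inserted between them.
/d/ and /t/ form a stop–stop cluster, so [a] is inserted between them.
/d/ and /b/ form a stop–stop cluster, so [a] is inserted between them.
Surface form: [gulodudataedatiidabi].

gulodudataedatiidabi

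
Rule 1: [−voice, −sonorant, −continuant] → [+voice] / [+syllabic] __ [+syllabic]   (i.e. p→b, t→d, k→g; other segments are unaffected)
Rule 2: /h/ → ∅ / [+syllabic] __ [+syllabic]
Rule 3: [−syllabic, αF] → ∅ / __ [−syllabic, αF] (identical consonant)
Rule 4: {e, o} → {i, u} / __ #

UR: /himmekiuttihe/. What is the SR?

Rule 1 (intervocalic voicing): /k/ is a voiceless stop between vowels /e/ and /i/, so it voices to [g]. /himmekiuttihe/ → himmegiuttihe.
Rule 2 (intervocalic h-deletion): /h/ occurs between vowels /i/ and /e/, so it deletes. /himmegiuttihe/ → himmegiuttie.
Rule 3 (degemination): /mm/ is a geminate; the first /m/ deletes. /tt/ is a geminate; the first /t/ deletes. /himmegiuttie/ → himegiutie.
Rule 4 (final vowel raising): /e/ is a mid vowel in word-final position, so it raises to [i]. /himegiutie/ → himegiutii.

himegiutii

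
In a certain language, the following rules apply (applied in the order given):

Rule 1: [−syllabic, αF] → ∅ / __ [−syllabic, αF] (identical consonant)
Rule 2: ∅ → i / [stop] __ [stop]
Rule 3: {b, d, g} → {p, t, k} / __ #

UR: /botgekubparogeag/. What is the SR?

Rule 1 (degemination): no segment meets the environment; /botgekubparogeag/ is unchanged.
Rule 2 (stop-cluster i-epenthesis): /t/ and /g/ form a stop–stop cluster, so [i] is inserted between them. /b/ and /p/ form a stop–stop cluster, so [i] is inserted between them. /botgekubparogeag/ → botigekubiparogeag.
Rule 3 (final devoicing): /g/ is a voiced stop in word-final position, so it devoices to [k]. /botigekubiparogeag/ → botigekubiparogeak.

botigekubiparogeak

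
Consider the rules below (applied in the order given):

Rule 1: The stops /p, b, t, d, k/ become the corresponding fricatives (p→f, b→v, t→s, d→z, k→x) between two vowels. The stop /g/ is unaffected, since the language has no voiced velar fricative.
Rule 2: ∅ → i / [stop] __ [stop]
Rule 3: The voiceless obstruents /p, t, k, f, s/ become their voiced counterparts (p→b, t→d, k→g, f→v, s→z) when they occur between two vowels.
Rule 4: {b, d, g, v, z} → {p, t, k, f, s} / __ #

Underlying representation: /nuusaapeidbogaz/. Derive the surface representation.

Rule 1 (intervocalic spirantization): /p/ is a stop between vowels /a/ and /e/, so it spirantizes to the fricative [f]. /nuusaapeidbogaz/ → nuusaafeidbogaz.
Rule 2 (stop-cluster i-epenthesis): /d/ and /b/ form a stop–stop cluster, so [i] is inserted between them. /nuusaafeidbogaz/ → nuusaafeidibogaz.
Rule 3 (intervocalic voicing): /s/ is a voiceless obstruent between vowels /u/ and /a/, so it voices to [z]. /f/ is a voiceless obstruent between vowels /a/ and /e/, so it voices to [v]. /nuusaafeidibogaz/ → nuuzaaveidibogaz.
Rule 4 (final devoicing): /z/ is a voiced obstruent in word-final position, so it devoices to [s]. /nuuzaaveidibogaz/ → nuuzaaveidibogas.

nuuzaaveidibogas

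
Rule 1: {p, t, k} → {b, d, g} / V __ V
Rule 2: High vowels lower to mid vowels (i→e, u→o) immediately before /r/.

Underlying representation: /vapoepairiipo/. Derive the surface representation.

vaboebaeriibo

Rule 1 (intervocalic voicing): /p/ is a voiceless stop between vowels /a/ and /o/, so it voices to [b]. /p/ is a voiceless stop between vowels /e/ and /a/, so it voices to [b]. /p/ is a voiceless stop between vowels /i/ and /o/, so it voices to [b]. /vapoepairiipo/ → vaboebairiibo.
Rule 2 (pre-rhotic lowering): /i/ is a high vowel immediately before /r/, so it lowers to [e]. /vaboebairiibo/ → vaboebaeriibo.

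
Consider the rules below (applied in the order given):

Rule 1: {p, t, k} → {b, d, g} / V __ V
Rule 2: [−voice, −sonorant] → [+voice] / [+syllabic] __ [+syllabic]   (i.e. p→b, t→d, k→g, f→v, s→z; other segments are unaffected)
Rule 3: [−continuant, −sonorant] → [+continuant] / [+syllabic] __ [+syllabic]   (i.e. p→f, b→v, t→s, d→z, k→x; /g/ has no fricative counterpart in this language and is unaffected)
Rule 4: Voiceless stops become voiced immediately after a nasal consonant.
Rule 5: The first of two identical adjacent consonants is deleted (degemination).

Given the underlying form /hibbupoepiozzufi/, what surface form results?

hibuvoeviozuvi

Rule 1 (intervocalic voicing): /p/ is a voiceless stop between vowels /u/ and /o/, so it voices to [b]. /p/ is a voiceless stop between vowels /e/ and /i/, so it voices to [b]. /hibbupoepiozzufi/ → hibbuboebiozzufi.
Rule 2 (intervocalic voicing): /f/ is a voiceless obstruent between vowels /u/ and /i/, so it voices to [v]. /hibbuboebiozzufi/ → hibbuboebiozzuvi.
Rule 3 (intervocalic spirantization): /b/ is a stop between vowels /u/ and /o/, so it spirantizes to the fricative [v]. /b/ is a stop between vowels /e/ and /i/, so it spirantizes to the fricative [v]. /hibbuboebiozzuvi/ → hibbuvoeviozzuvi.
Rule 4 (post-nasal voicing): no segment meets the environment; /hibbuvoeviozzuvi/ is unchanged.
Rule 5 (degemination): /bb/ is a geminate; the first /b/ deletes. /zz/ is a geminate; the first /z/ deletes. /hibbuvoeviozzuvi/ → hibuvoeviozuvi.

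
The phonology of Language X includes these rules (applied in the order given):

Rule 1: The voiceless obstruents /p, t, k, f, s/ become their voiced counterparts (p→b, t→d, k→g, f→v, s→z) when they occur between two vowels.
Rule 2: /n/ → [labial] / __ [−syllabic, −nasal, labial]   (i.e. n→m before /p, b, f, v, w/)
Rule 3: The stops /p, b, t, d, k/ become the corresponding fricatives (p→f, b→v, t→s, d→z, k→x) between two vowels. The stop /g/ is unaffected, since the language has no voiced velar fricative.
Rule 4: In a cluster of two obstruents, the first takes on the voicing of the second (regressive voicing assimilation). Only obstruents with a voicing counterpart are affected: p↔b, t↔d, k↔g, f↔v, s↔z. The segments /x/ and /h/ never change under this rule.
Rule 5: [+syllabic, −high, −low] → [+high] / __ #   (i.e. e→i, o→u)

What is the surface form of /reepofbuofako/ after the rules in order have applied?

reevovbuovagu

Rule 1 (intervocalic voicing): /p/ is a voiceless obstruent between vowels /e/ and /o/, so it voices to [b]. /f/ is a voiceless obstruent between vowels /o/ and /a/, so it voices to [v]. /k/ is a voiceless obstruent between vowels /a/ and /o/, so it voices to [g]. /reepofbuofako/ → reebofbuovago.
Rule 2 (nasal place assimilation): no segment meets the environment; /reebofbuovago/ is unchanged.
Rule 3 (intervocalic spirantization): /b/ is a stop between vowels /e/ and /o/, so it spirantizes to the fricative [v]. /reebofbuovago/ → reevofbuovago.
Rule 4 (regressive voicing assimilation): /f/ precedes the voiced obstruent /b/, so it voices to [v] by assimilation. /reevofbuovago/ → reevovbuovago.
Rule 5 (final vowel raising): /o/ is a mid vowel in word-final position, so it raises to [u]. /reevovbuovago/ → reevovbuovagu.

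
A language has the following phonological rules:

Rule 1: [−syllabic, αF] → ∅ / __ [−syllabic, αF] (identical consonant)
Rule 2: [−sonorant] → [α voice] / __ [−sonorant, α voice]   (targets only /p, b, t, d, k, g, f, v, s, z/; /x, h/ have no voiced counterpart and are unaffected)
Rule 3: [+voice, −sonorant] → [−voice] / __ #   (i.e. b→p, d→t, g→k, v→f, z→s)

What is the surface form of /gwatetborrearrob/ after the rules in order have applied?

Rule 1 (degemination): /rr/ is a geminate; the first /r/ deletes. /rr/ is a geminate; the first /r/ deletes. /gwatetborrearrob/ → gwatetborearob.
Rule 2 (regressive voicing assimilation): /t/ precedes the voiced obstruent /b/, so it voices to [d] by assimilation. /gwatetborearob/ → gwatedborearob.
Rule 3 (final devoicing): /b/ is a voiced obstruent in word-final position, so it devoices to [p]. /gwatedborearob/ → gwatedborearop.

gwatedborearop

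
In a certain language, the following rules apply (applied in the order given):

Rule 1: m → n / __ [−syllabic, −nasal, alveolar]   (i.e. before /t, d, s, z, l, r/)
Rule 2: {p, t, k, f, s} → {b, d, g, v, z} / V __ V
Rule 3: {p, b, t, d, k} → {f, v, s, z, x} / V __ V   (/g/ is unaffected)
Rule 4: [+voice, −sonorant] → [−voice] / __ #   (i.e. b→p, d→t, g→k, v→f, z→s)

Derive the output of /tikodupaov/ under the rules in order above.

Rule 1 (nasal place assimilation): no segment meets the environment; /tikodupaov/ is unchanged.
Rule 2 (intervocalic voicing): /k/ is a voiceless obstruent between vowels /i/ and /o/, so it voices to [g]. /p/ is a voiceless obstruent between vowels /u/ and /a/, so it voices to [b]. /tikodupaov/ → tigodubaov.
Rule 3 (intervocalic spirantization): /d/ is a stop between vowels /o/ and /u/, so it spirantizes to the fricative [z]. /b/ is a stop between vowels /u/ and /a/, so it spirantizes to the fricative [v]. /tigodubaov/ → tigozuvaov.
Rule 4 (final devoicing): /v/ is a voiced obstruent in word-final position, so it devoices to [f]. /tigozuvaov/ → tigozuvaof.

tigozuvaof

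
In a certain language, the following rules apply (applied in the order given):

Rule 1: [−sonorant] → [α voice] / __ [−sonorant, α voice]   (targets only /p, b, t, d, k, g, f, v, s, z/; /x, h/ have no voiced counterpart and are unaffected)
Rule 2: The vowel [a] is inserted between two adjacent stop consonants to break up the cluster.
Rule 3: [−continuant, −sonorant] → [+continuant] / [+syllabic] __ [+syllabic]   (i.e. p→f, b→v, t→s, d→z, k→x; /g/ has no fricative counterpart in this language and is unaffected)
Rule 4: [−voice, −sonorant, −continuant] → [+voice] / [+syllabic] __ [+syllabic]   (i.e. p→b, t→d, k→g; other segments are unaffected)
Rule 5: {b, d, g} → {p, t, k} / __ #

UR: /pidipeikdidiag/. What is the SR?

Rule 1 (regressive voicing assimilation): /k/ precedes the voiced obstruent /d/, so it voices to [g] by assimilation. /pidipeikdidiag/ → pidipeigdidiag.
Rule 2 (stop-cluster a-epenthesis): /g/ and /d/ form a stop–stop cluster, so [a] is inserted between them. /pidipeigdidiag/ → pidipeigadidiag.
Rule 3 (intervocalic spirantization): /d/ is a stop between vowels /i/ and /i/, so it spirantizes to the fricative [z]. /p/ is a stop between vowels /i/ and /e/, so it spirantizes to the fricative [f]. /d/ is a stop between vowels /a/ and /i/, so it spirantizes to the fricative [z]. /d/ is a stop between vowels /i/ and /i/, so it spirantizes to the fricative [z]. /pidipeigadidiag/ → pizifeigaziziag.
Rule 4 (intervocalic voicing): no segment meets the environment; /pizifeigaziziag/ is unchanged.
Rule 5 (final devoicing): /g/ is a voiced stop in word-final position, so it devoices to [k]. /pizifeigaziziag/ → pizifeigaziziak.

pizifeigaziziak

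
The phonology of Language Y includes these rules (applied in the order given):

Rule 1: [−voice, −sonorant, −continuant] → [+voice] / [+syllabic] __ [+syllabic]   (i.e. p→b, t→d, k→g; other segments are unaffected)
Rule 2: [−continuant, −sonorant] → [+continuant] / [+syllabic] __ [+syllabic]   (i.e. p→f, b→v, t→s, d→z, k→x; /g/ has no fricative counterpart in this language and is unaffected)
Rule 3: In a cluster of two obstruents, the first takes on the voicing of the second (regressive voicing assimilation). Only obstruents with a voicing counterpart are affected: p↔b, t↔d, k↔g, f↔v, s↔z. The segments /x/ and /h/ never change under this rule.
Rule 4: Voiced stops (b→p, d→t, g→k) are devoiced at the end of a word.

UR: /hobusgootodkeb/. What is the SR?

Rule 1 (intervocalic voicing): /t/ is a voiceless stop between vowels /o/ and /o/, so it voices to [d]. /hobusgootodkeb/ → hobusgoododkeb.
Rule 2 (intervocalic spirantization): /b/ is a stop between vowels /o/ and /u/, so it spirantizes to the fricative [v]. /d/ is a stop between vowels /o/ and /o/, so it spirantizes to the fricative [z]. /hobusgoododkeb/ → hovusgoozodkeb.
Rule 3 (regressive voicing assimilation): /s/ precedes the voiced obstruent /g/, so it voices to [z] by assimilation. /d/ precedes the voiceless obstruent /k/, so it devoices to [t] by assimilation. /hovusgoozodkeb/ → hovuzgoozotkeb.
Rule 4 (final devoicing): /b/ is a voiced stop in word-final position, so it devoices to [p]. /hovuzgoozotkeb/ → hovuzgoozotkep.

hovuzgoozotkep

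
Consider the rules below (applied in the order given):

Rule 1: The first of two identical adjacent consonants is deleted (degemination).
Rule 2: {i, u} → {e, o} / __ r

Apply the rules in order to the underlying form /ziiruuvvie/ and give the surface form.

zieruuvie

Rule 1 (degemination): /vv/ is a geminate; the first /v/ deletes. /ziiruuvvie/ → ziiruuvie.
Rule 2 (pre-rhotic lowering): /i/ is a high vowel immediately before /r/, so it lowers to [e]. /ziiruuvie/ → zieruuvie.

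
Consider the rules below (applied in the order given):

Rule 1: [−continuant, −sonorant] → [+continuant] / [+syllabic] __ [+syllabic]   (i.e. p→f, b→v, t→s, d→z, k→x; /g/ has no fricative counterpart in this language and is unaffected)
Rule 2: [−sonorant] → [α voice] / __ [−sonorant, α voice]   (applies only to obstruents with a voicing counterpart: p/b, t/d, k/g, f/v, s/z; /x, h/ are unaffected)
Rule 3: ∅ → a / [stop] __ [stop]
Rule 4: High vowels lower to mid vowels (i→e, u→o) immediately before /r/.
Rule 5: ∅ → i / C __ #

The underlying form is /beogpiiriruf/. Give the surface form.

Rule 1 (intervocalic spirantization): no segment meets the environment; /beogpiiriruf/ is unchanged.
Rule 2 (regressive voicing assimilation): /g/ precedes the voiceless obstruent /p/, so it devoices to [k] by assimilation. /beogpiiriruf/ → beokpiiriruf.
Rule 3 (stop-cluster a-epenthesis): /k/ and /p/ form a stop–stop cluster, so [a] is inserted between them. /beokpiiriruf/ → beokapiiriruf.
Rule 4 (pre-rhotic lowering): /i/ is a high vowel immediately before /r/, so it lowers to [e]. /i/ is a high vowel immediately before /r/, so it lowers to [e]. /beokapiiriruf/ → beokapiereruf.
Rule 5 (final i-epenthesis): the form ends in the consonant /f/, so [i] is inserted word-finally. /beokapiereruf/ → beokapiererufi.

beokapiererufi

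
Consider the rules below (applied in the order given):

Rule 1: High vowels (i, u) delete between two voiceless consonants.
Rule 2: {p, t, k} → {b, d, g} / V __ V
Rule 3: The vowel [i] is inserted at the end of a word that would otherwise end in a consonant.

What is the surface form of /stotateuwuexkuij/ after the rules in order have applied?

stodadeuwuexkuiji

Rule 1 (high vowel syncope): no segment meets the environment; /stotateuwuexkuij/ is unchanged.
Rule 2 (intervocalic voicing): /t/ is a voiceless stop between vowels /o/ and /a/, so it voices to [d]. /t/ is a voiceless stop between vowels /a/ and /e/, so it voices to [d]. /stotateuwuexkuij/ → stodadeuwuexkuij.
Rule 3 (final i-epenthesis): the form ends in the consonant /j/, so [i] is inserted word-finally. /stodadeuwuexkuij/ → stodadeuwuexkuiji.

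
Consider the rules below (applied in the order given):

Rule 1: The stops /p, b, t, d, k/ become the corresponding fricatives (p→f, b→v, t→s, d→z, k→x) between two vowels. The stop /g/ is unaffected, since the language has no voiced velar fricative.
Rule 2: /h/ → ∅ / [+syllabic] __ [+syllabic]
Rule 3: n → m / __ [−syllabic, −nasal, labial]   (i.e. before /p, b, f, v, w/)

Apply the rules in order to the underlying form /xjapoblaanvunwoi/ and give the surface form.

Rule 1 (intervocalic spirantization): /p/ is a stop between vowels /a/ and /o/, so it spirantizes to the fricative [f]. /xjapoblaanvunwoi/ → xjafoblaanvunwoi.
Rule 2 (intervocalic h-deletion): no segment meets the environment; /xjafoblaanvunwoi/ is unchanged.
Rule 3 (nasal place assimilation): /n/ precedes the labial consonant /v/, so it assimilates in place to [m]. /n/ precedes the labial consonant /w/, so it assimilates in place to [m]. /xjafoblaanvunwoi/ → xjafoblaamvumwoi.

xjafoblaamvumwoi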